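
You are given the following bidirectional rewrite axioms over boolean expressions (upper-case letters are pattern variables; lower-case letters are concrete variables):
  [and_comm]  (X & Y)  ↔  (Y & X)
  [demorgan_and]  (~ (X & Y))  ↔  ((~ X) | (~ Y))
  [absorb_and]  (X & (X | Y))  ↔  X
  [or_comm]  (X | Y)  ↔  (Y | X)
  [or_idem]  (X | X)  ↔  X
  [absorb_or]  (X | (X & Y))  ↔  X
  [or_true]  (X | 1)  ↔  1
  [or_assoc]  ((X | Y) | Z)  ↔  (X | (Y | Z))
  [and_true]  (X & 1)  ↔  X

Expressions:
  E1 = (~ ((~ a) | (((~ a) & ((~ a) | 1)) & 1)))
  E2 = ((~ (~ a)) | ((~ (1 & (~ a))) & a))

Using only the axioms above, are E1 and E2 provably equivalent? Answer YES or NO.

YES

1. [absorb_and →] ((~ a) & ((~ a) | 1))  →  (~ a);  E1 = (~ ((~ a) | ((~ a) & 1)))
2. [and_true →] ((~ a) & 1)  →  (~ a);  E1 = (~ ((~ a) | (~ a)))
3. [or_idem →] ((~ a) | (~ a))  →  (~ a);  E1 = (~ (~ a))
4. [absorb_or ←] (~ (~ a))  →  ((~ (~ a)) | ((~ (~ a)) & a))
5. [and_true ←] (~ a)  →  ((~ a) & 1);  E1 = ((~ (~ a)) | ((~ ((~ a) & 1)) & a))
6. [and_comm →] ((~ a) & 1)  →  (1 & (~ a));  this is E2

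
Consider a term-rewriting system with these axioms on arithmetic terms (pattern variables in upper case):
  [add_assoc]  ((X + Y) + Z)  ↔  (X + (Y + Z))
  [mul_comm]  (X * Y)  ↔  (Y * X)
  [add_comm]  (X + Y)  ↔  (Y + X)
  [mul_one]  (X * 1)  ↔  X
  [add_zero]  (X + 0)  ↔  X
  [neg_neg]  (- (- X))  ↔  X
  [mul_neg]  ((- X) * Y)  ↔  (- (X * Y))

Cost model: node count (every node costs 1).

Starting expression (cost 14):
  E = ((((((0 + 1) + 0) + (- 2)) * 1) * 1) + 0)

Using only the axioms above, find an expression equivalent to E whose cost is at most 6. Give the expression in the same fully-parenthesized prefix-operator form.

step 1: add_zero (→) rewrites ((0 + 1) + 0) into (0 + 1), now (((((0 + 1) + (- 2)) * 1) * 1) + 0)
step 2: mul_one (→) rewrites ((((0 + 1) + (- 2)) * 1) * 1) into (((0 + 1) + (- 2)) * 1), now ((((0 + 1) + (- 2)) * 1) + 0)
step 3: mul_one (→) rewrites (((0 + 1) + (- 2)) * 1) into ((0 + 1) + (- 2)), now (((0 + 1) + (- 2)) + 0)
step 4: add_zero (→) rewrites (((0 + 1) + (- 2)) + 0) into ((0 + 1) + (- 2)), reaching cost 6 (bound 6)

((0 + 1) + (- 2))   [cost 6]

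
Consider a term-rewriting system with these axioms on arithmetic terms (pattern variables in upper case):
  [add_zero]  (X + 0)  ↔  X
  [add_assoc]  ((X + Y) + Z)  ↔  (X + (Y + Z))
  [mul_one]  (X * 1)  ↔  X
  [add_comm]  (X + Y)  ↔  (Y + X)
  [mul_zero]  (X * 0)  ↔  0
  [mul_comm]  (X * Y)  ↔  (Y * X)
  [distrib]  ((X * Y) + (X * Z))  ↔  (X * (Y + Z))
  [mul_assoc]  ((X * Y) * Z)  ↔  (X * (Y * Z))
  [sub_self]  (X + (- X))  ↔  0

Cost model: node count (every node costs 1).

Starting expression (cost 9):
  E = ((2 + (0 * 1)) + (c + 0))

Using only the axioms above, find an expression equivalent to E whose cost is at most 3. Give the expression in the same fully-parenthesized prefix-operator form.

(1) (0 * 1)  =[mul_one →]=  0    ⊢ ((2 + 0) + (c + 0))
(2) (c + 0)  =[add_zero →]=  c    ⊢ ((2 + 0) + c)
(3) (2 + 0)  =[add_zero →]=  2    ⊢ cost 3, within 3

(2 + c)   [cost 3]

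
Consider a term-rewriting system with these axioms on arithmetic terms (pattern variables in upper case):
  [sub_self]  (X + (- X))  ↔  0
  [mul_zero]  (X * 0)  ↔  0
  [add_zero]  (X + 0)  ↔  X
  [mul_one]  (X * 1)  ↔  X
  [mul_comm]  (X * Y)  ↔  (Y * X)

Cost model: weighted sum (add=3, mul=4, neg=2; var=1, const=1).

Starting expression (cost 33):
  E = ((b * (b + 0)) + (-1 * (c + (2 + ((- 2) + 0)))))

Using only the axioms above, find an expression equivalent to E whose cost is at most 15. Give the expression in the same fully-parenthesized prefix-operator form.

((b * b) + (-1 * c))   [cost 15]

(1) ((- 2) + 0)  =[add_zero →]=  (- 2)    ⊢ ((b * (b + 0)) + (-1 * (c + (2 + (- 2)))))
(2) (2 + (- 2))  =[sub_self →]=  0    ⊢ ((b * (b + 0)) + (-1 * (c + 0)))
(3) (b + 0)  =[add_zero →]=  b    ⊢ ((b * b) + (-1 * (c + 0)))
(4) (c + 0)  =[add_zero →]=  c    ⊢ cost 15, within 15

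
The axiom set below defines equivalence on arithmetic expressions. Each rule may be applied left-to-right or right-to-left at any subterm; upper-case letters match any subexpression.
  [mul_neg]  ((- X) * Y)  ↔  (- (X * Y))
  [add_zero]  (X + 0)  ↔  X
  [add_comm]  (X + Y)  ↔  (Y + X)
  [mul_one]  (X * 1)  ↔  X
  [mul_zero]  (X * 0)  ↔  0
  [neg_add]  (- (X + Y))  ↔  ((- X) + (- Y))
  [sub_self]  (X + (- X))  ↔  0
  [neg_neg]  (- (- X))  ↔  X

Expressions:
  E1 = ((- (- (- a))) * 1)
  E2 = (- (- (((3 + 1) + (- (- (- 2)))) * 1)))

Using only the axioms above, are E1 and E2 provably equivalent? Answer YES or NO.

Every axiom is a valid identity, so a rewrite proof would force E1 and E2 to agree under every assignment.
At a=0: E1 = 0 but E2 = 2; they differ, so no derivation exists.

NO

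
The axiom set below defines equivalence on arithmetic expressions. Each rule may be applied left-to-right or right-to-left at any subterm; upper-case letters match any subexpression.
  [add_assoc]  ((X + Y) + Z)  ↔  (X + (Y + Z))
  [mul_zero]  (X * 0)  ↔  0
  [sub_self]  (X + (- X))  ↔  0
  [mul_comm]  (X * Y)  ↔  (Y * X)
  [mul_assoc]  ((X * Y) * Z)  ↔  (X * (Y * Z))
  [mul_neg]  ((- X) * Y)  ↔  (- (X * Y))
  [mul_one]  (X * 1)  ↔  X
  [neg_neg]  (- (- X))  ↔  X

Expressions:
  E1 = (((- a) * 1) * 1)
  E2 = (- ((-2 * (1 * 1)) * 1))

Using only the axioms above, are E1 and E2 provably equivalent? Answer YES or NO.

NO

All listed rules preserve value, hence provable equivalence implies equal values everywhere; look for a separating assignment.
a=0 gives E1 ↦ 0, E2 ↦ 2; values differ ⇒ not provably equivalent.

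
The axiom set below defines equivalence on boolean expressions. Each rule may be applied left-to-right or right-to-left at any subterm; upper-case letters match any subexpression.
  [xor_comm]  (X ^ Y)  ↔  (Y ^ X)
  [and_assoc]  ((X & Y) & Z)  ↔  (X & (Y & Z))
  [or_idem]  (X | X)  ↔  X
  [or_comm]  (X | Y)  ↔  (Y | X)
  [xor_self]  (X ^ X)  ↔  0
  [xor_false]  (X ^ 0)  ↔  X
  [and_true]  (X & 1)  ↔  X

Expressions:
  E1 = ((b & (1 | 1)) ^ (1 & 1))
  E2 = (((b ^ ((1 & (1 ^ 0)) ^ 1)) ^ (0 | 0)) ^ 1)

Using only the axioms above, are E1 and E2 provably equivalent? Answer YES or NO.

1. [and_true →] (1 & 1)  →  1;  E1 = ((b & (1 | 1)) ^ 1)
2. [or_idem →] (1 | 1)  →  1;  E1 = ((b & 1) ^ 1)
3. [and_true →] (b & 1)  →  b;  E1 = (b ^ 1)
4. [xor_false ←] b  →  (b ^ 0);  E1 = ((b ^ 0) ^ 1)
5. [xor_false ←] b  →  (b ^ 0);  E1 = (((b ^ 0) ^ 0) ^ 1)
6. [xor_self ←] 0  →  (1 ^ 1);  E1 = (((b ^ (1 ^ 1)) ^ 0) ^ 1)
7. [or_idem ←] 0  →  (0 | 0);  E1 = (((b ^ (1 ^ 1)) ^ (0 | 0)) ^ 1)
8. [and_true ←] 1  →  (1 & 1);  E1 = (((b ^ ((1 & 1) ^ 1)) ^ (0 | 0)) ^ 1)
9. [xor_false ←] 1  →  (1 ^ 0);  this is E2

YES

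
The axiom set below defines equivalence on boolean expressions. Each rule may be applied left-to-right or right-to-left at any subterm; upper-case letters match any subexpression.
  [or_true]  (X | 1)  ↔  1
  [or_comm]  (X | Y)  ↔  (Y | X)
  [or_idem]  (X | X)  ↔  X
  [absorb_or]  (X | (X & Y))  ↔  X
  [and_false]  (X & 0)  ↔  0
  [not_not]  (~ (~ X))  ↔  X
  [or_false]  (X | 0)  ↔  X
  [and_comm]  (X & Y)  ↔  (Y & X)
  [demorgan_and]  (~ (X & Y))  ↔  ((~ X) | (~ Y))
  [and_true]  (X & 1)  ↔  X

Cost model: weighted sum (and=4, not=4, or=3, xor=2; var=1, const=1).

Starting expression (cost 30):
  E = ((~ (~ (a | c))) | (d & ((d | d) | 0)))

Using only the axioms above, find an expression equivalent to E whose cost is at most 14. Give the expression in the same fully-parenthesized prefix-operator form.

((a | c) | (d & d))   [cost 14]

1. [or_idem →] (d | d)  →  d;  E = ((~ (~ (a | c))) | (d & (d | 0)))
2. [not_not →] (~ (~ (a | c)))  →  (a | c);  E = ((a | c) | (d & (d | 0)))
3. [or_false →] (d | 0)  →  d;  cost 14 ≤ 14, done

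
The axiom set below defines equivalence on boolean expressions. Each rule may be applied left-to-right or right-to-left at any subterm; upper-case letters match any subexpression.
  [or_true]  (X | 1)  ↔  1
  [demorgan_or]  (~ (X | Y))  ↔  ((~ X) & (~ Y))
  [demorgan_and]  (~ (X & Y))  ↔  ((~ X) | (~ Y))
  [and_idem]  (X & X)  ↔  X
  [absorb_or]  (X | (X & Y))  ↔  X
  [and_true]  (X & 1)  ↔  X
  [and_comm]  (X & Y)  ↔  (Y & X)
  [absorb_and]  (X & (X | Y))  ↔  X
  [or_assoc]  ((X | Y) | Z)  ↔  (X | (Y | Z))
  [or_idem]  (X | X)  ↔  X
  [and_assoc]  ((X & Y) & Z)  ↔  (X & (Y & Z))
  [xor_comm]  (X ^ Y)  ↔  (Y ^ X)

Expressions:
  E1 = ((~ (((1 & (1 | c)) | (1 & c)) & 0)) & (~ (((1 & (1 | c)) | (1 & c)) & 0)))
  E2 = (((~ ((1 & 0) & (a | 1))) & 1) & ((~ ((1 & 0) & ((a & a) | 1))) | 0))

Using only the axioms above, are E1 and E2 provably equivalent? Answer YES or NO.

step 1: and_idem (→) rewrites ((~ (((1 & (1 | c)) | (1 & c)) & 0)) & (~ (((1 & (1 | c)) | (1 & c)) & 0))) into (~ (((1 & (1 | c)) | (1 & c)) & 0))
step 2: absorb_and (→) rewrites (1 & (1 | c)) into 1, now (~ ((1 | (1 & c)) & 0))
step 3: absorb_or (→) rewrites (1 | (1 & c)) into 1, now (~ (1 & 0))
step 4: and_true (←) rewrites (1 & 0) into ((1 & 0) & 1), now (~ ((1 & 0) & 1))
step 5: or_true (←) rewrites 1 into (a | 1), now (~ ((1 & 0) & (a | 1)))
step 6: absorb_and (←) rewrites (~ ((1 & 0) & (a | 1))) into ((~ ((1 & 0) & (a | 1))) & ((~ ((1 & 0) & (a | 1))) | 0))
step 7: and_true (←) rewrites (~ ((1 & 0) & (a | 1))) into ((~ ((1 & 0) & (a | 1))) & 1), now (((~ ((1 & 0) & (a | 1))) & 1) & ((~ ((1 & 0) & (a | 1))) | 0))
step 8: and_idem (←) rewrites a into (a & a), which is E2

YES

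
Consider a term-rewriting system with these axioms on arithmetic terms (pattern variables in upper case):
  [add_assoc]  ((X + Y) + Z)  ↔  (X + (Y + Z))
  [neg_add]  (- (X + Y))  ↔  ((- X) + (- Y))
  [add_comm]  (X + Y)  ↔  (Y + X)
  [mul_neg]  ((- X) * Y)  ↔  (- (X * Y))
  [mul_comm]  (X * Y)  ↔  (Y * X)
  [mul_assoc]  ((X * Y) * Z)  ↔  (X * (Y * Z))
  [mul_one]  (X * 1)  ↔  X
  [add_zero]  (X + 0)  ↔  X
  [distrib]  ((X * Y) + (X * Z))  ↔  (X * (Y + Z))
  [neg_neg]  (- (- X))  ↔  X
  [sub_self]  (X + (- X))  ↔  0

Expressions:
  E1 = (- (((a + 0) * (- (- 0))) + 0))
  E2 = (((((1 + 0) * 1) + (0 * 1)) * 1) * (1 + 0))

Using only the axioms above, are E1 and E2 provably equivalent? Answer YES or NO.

NO

All listed rules preserve value, hence provable equivalence implies equal values everywhere; look for a separating assignment.
a=0 gives E1 ↦ 0, E2 ↦ 1; values differ ⇒ not provably equivalent.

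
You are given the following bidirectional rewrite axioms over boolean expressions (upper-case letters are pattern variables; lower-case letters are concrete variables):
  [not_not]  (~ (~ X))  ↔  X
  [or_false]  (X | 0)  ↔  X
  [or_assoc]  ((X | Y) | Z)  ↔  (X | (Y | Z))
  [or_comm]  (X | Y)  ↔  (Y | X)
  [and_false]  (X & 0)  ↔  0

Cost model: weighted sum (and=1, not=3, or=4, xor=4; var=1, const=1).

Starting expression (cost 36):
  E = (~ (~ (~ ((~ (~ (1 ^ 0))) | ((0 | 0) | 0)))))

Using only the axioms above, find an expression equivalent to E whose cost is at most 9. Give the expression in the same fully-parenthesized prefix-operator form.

(1) (~ (~ ((~ (~ (1 ^ 0))) | ((0 | 0) | 0))))  =[not_not →]=  ((~ (~ (1 ^ 0))) | ((0 | 0) | 0))    ⊢ (~ ((~ (~ (1 ^ 0))) | ((0 | 0) | 0)))
(2) (0 | 0)  =[or_false →]=  0    ⊢ (~ ((~ (~ (1 ^ 0))) | (0 | 0)))
(3) (~ (~ (1 ^ 0)))  =[not_not →]=  (1 ^ 0)    ⊢ (~ ((1 ^ 0) | (0 | 0)))
(4) (0 | 0)  =[or_false →]=  0    ⊢ (~ ((1 ^ 0) | 0))
(5) ((1 ^ 0) | 0)  =[or_false →]=  (1 ^ 0)    ⊢ cost 9, within 9

(~ (1 ^ 0))   [cost 9]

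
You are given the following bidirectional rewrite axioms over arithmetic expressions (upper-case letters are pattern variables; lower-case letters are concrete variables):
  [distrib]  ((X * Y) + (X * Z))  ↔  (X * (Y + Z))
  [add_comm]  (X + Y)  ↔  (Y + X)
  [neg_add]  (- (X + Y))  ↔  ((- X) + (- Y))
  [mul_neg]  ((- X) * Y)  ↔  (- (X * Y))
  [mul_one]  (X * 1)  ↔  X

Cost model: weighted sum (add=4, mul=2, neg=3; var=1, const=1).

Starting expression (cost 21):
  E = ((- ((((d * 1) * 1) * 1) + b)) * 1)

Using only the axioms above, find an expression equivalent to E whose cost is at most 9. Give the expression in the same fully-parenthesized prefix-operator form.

1. [mul_one →] ((- ((((d * 1) * 1) * 1) + b)) * 1)  →  (- ((((d * 1) * 1) * 1) + b))
2. [mul_one →] (d * 1)  →  d;  E = (- (((d * 1) * 1) + b))
3. [mul_one →] (d * 1)  →  d;  E = (- ((d * 1) + b))
4. [mul_one →] (d * 1)  →  d;  cost 9 ≤ 9, done

(- (d + b))   [cost 9]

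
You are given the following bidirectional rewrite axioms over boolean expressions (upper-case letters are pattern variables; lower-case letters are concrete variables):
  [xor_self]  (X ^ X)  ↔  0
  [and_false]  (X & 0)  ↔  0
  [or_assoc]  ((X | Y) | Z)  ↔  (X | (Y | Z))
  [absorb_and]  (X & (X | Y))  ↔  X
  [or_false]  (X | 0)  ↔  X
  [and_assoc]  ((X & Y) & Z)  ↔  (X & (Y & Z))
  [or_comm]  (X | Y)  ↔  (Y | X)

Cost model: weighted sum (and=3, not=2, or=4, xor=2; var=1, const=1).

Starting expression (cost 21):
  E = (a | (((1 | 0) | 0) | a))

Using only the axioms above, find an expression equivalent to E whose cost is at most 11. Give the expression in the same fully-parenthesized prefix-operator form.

step 1: or_false (→) rewrites ((1 | 0) | 0) into (1 | 0), now (a | ((1 | 0) | a))
step 2: or_false (→) rewrites (1 | 0) into 1, reaching cost 11 (bound 11)

(a | (1 | a))   [cost 11]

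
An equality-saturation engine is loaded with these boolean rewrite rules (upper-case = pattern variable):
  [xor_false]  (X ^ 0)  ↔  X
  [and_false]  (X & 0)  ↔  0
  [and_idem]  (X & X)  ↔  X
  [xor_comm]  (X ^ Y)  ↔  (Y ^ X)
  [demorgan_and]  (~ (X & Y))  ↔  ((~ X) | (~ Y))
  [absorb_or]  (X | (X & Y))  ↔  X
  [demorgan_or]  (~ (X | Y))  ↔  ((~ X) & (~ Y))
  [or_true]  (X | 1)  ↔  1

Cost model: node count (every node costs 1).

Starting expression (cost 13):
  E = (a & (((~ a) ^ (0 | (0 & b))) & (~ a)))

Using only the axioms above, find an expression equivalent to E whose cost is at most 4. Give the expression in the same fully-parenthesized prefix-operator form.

step 1: absorb_or (→) rewrites (0 | (0 & b)) into 0, now (a & (((~ a) ^ 0) & (~ a)))
step 2: xor_false (→) rewrites ((~ a) ^ 0) into (~ a), now (a & ((~ a) & (~ a)))
step 3: and_idem (→) rewrites ((~ a) & (~ a)) into (~ a), reaching cost 4 (bound 4)

(a & (~ a))   [cost 4]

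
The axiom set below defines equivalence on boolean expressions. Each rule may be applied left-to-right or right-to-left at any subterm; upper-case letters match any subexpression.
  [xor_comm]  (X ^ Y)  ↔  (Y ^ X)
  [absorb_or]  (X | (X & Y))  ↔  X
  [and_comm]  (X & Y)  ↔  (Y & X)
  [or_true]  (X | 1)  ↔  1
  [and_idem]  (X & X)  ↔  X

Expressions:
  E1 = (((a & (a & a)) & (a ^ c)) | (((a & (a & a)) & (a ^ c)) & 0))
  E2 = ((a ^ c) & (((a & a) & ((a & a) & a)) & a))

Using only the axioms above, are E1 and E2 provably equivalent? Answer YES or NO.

step 1: absorb_or (→) rewrites (((a & (a & a)) & (a ^ c)) | (((a & (a & a)) & (a ^ c)) & 0)) into ((a & (a & a)) & (a ^ c))
step 2: and_idem (→) rewrites (a & a) into a, now ((a & a) & (a ^ c))
step 3: xor_comm (→) rewrites (a ^ c) into (c ^ a), now ((a & a) & (c ^ a))
step 4: and_comm (→) rewrites ((a & a) & (c ^ a)) into ((c ^ a) & (a & a))
step 5: and_idem (←) rewrites a into (a & a), now ((c ^ a) & ((a & a) & a))
step 6: and_idem (←) rewrites (a & a) into ((a & a) & (a & a)), now ((c ^ a) & (((a & a) & (a & a)) & a))
step 7: xor_comm (→) rewrites (c ^ a) into (a ^ c), now ((a ^ c) & (((a & a) & (a & a)) & a))
step 8: and_idem (←) rewrites a into (a & a), which is E2

YES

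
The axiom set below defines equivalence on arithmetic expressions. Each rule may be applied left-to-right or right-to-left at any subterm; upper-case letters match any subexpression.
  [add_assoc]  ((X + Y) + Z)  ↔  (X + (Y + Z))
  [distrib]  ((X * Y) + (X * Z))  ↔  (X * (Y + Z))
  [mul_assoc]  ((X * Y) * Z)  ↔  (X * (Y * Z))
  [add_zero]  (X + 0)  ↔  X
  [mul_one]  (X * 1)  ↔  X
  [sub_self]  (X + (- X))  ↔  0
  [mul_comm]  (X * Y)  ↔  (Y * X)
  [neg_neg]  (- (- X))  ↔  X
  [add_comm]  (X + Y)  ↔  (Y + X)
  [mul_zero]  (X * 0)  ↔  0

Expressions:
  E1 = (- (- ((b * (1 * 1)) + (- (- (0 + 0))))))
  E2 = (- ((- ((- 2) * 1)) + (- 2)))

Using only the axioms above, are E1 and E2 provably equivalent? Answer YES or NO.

Every axiom is a valid identity, so a rewrite proof would force E1 and E2 to agree under every assignment.
At b=1: E1 = 1 but E2 = 0; they differ, so no derivation exists.

NO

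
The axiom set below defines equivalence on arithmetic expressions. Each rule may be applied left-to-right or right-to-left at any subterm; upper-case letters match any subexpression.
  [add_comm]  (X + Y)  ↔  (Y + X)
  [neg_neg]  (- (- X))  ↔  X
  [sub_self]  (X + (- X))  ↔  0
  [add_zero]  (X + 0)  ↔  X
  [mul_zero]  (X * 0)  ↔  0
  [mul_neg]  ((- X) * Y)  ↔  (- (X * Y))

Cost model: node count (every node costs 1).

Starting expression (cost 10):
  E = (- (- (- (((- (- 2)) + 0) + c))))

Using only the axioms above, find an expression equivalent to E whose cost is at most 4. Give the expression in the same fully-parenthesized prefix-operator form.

1. [neg_neg →] (- (- (((- (- 2)) + 0) + c)))  →  (((- (- 2)) + 0) + c);  E = (- (((- (- 2)) + 0) + c))
2. [add_zero →] ((- (- 2)) + 0)  →  (- (- 2));  E = (- ((- (- 2)) + c))
3. [neg_neg →] (- (- 2))  →  2;  cost 4 ≤ 4, done

(- (2 + c))   [cost 4]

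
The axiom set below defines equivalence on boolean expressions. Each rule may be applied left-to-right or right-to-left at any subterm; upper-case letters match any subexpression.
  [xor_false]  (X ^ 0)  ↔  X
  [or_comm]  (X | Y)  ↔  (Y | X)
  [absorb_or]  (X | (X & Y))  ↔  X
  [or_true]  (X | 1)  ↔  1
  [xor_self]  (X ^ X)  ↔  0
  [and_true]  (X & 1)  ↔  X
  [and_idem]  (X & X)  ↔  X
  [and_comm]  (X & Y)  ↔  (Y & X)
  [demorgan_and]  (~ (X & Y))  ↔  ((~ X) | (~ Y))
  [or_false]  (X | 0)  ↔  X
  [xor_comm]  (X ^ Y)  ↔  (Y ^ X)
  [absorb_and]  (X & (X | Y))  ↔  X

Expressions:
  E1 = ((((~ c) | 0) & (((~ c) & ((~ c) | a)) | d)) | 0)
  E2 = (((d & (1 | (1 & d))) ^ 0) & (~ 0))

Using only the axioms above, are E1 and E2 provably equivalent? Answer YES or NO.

The axioms are sound identities: if E1 ↔* E2 then E1 and E2 evaluate identically under any assignment.
Under a=0, c=0, d=0: E1 evaluates to 1, E2 to 0. Distinct ⇒ no rewrite sequence connects them.

NO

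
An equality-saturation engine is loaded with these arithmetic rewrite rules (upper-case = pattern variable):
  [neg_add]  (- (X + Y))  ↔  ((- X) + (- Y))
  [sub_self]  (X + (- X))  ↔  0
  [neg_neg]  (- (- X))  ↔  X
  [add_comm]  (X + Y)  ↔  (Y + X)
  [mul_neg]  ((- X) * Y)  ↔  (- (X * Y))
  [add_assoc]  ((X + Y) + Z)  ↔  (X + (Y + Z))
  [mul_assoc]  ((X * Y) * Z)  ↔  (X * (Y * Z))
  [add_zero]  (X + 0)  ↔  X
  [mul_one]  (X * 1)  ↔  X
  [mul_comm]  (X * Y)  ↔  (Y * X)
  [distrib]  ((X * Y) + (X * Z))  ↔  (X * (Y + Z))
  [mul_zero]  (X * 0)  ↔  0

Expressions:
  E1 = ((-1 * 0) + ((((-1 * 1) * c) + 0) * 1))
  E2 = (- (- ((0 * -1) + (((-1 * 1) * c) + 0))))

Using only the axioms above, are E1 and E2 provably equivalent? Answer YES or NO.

(1) (-1 * 1)  =[mul_one →]=  -1    ⊢ ((-1 * 0) + (((-1 * c) + 0) * 1))
(2) ((-1 * c) + 0)  =[add_zero →]=  (-1 * c)    ⊢ ((-1 * 0) + ((-1 * c) * 1))
(3) (-1 * 0)  =[mul_comm →]=  (0 * -1)    ⊢ ((0 * -1) + ((-1 * c) * 1))
(4) ((-1 * c) * 1)  =[mul_one →]=  (-1 * c)    ⊢ ((0 * -1) + (-1 * c))
(5) -1  =[mul_one ←]=  (-1 * 1)    ⊢ ((0 * -1) + ((-1 * 1) * c))
(6) ((-1 * 1) * c)  =[add_zero ←]=  (((-1 * 1) * c) + 0)    ⊢ ((0 * -1) + (((-1 * 1) * c) + 0))
(7) ((0 * -1) + (((-1 * 1) * c) + 0))  =[neg_neg ←]=  (- (- ((0 * -1) + (((-1 * 1) * c) + 0))))    ⊢ E2

YES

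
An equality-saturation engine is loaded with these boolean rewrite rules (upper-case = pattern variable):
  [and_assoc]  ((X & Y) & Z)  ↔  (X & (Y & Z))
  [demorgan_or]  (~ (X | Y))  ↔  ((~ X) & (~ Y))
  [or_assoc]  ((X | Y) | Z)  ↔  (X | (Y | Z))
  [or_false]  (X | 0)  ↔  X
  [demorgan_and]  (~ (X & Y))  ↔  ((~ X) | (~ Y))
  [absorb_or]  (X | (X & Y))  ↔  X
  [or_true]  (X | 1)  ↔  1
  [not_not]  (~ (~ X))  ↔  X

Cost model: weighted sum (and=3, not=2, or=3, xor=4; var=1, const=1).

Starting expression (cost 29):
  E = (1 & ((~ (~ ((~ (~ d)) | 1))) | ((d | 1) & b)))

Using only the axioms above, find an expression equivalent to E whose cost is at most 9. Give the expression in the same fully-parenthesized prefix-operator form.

(1 & (d | 1))   [cost 9]

step 1: not_not (→) rewrites (~ (~ ((~ (~ d)) | 1))) into ((~ (~ d)) | 1), now (1 & (((~ (~ d)) | 1) | ((d | 1) & b)))
step 2: not_not (→) rewrites (~ (~ d)) into d, now (1 & ((d | 1) | ((d | 1) & b)))
step 3: absorb_or (→) rewrites ((d | 1) | ((d | 1) & b)) into (d | 1), reaching cost 9 (bound 9)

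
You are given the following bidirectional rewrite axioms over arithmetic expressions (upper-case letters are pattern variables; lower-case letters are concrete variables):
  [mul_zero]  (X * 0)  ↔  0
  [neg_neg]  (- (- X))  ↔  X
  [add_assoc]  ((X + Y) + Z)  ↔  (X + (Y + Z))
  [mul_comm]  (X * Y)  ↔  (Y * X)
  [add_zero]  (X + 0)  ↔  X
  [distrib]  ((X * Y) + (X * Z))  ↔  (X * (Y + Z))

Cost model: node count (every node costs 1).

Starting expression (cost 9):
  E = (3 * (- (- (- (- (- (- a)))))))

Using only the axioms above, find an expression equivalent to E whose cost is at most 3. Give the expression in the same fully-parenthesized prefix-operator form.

(1) (- (- (- (- (- a)))))  =[neg_neg →]=  (- (- (- a)))    ⊢ (3 * (- (- (- (- a)))))
(2) (- (- (- (- a))))  =[neg_neg →]=  (- (- a))    ⊢ (3 * (- (- a)))
(3) (- (- a))  =[neg_neg →]=  a    ⊢ cost 3, within 3

(3 * a)   [cost 3]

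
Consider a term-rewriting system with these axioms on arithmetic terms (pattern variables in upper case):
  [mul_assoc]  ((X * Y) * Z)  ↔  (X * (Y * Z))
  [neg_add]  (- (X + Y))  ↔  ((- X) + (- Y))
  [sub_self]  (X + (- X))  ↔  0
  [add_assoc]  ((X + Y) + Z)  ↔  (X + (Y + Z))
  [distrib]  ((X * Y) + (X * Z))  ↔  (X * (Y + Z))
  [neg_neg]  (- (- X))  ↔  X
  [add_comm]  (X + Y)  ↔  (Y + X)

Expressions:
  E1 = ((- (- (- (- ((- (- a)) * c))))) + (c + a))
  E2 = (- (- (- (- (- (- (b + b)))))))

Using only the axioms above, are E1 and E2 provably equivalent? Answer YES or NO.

NO

Every axiom is a valid identity, so a rewrite proof would force E1 and E2 to agree under every assignment.
At a=0, b=0, c=1: E1 = 1 but E2 = 0; they differ, so no derivation exists.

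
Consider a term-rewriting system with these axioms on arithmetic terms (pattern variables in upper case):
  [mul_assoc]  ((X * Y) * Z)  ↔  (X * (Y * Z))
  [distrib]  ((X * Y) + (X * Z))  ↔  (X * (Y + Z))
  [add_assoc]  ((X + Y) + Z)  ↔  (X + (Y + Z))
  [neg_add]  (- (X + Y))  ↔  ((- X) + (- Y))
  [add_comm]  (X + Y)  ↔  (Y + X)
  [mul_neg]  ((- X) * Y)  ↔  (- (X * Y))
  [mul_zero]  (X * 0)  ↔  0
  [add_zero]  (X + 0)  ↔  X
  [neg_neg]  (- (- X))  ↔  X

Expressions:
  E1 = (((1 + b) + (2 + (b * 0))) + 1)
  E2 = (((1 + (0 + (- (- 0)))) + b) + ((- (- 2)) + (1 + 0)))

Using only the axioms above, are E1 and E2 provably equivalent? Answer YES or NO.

YES

(1) (((1 + b) + (2 + (b * 0))) + 1)  =[add_assoc →]=  ((1 + b) + ((2 + (b * 0)) + 1))
(2) (b * 0)  =[mul_zero →]=  0    ⊢ ((1 + b) + ((2 + 0) + 1))
(3) (2 + 0)  =[add_zero →]=  2    ⊢ ((1 + b) + (2 + 1))
(4) 2  =[neg_neg ←]=  (- (- 2))    ⊢ ((1 + b) + ((- (- 2)) + 1))
(5) 1  =[add_zero ←]=  (1 + 0)    ⊢ (((1 + 0) + b) + ((- (- 2)) + 1))
(6) 1  =[add_zero ←]=  (1 + 0)    ⊢ (((1 + 0) + b) + ((- (- 2)) + (1 + 0)))
(7) 0  =[add_zero ←]=  (0 + 0)    ⊢ (((1 + (0 + 0)) + b) + ((- (- 2)) + (1 + 0)))
(8) 0  =[neg_neg ←]=  (- (- 0))    ⊢ E2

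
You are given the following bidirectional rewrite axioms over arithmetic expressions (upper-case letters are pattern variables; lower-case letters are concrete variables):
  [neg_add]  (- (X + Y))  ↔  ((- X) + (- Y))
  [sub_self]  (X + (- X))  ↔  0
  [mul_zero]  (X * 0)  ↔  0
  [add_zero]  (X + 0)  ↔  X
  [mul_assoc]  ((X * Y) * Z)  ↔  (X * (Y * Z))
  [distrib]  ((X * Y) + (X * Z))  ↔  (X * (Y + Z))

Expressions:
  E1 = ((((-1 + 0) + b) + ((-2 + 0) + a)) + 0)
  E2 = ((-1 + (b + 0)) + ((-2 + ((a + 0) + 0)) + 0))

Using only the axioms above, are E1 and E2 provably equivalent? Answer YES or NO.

(1) ((((-1 + 0) + b) + ((-2 + 0) + a)) + 0)  =[add_zero →]=  (((-1 + 0) + b) + ((-2 + 0) + a))
(2) (-2 + 0)  =[add_zero →]=  -2    ⊢ (((-1 + 0) + b) + (-2 + a))
(3) (-1 + 0)  =[add_zero →]=  -1    ⊢ ((-1 + b) + (-2 + a))
(4) (-2 + a)  =[add_zero ←]=  ((-2 + a) + 0)    ⊢ ((-1 + b) + ((-2 + a) + 0))
(5) b  =[add_zero ←]=  (b + 0)    ⊢ ((-1 + (b + 0)) + ((-2 + a) + 0))
(6) a  =[add_zero ←]=  (a + 0)    ⊢ ((-1 + (b + 0)) + ((-2 + (a + 0)) + 0))
(7) (a + 0)  =[add_zero ←]=  ((a + 0) + 0)    ⊢ E2

YES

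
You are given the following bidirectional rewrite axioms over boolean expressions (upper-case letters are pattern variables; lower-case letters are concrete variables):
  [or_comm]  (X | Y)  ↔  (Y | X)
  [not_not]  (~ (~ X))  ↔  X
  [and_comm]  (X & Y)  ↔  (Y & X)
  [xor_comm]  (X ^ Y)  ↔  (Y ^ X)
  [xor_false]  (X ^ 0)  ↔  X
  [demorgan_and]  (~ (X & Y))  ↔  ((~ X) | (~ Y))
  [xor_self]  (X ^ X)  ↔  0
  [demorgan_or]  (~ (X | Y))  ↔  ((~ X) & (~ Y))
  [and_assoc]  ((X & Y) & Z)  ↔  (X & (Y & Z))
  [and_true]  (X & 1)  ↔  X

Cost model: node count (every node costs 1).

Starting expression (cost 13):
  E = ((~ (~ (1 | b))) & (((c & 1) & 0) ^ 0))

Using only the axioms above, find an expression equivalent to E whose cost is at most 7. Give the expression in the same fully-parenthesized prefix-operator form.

((1 | b) & (c & 0))   [cost 7]

1. [xor_false →] (((c & 1) & 0) ^ 0)  →  ((c & 1) & 0);  E = ((~ (~ (1 | b))) & ((c & 1) & 0))
2. [not_not →] (~ (~ (1 | b)))  →  (1 | b);  E = ((1 | b) & ((c & 1) & 0))
3. [and_true →] (c & 1)  →  c;  cost 7 ≤ 7, done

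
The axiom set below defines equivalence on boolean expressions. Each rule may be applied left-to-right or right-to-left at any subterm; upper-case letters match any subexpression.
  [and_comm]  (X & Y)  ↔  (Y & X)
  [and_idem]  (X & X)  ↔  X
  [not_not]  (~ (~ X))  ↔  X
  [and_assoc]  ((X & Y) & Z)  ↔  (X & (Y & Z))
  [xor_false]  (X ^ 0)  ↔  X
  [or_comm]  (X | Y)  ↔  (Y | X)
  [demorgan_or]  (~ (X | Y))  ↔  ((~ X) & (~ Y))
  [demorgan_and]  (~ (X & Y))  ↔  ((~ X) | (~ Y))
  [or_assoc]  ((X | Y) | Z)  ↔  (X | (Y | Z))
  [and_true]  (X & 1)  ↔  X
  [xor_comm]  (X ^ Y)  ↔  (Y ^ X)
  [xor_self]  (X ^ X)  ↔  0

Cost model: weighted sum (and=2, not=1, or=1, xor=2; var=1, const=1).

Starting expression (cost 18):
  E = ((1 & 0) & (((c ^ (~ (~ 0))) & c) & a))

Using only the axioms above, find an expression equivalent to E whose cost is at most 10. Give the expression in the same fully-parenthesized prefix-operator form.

((1 & 0) & (c & a))   [cost 10]

1. [not_not →] (~ (~ 0))  →  0;  E = ((1 & 0) & (((c ^ 0) & c) & a))
2. [xor_false →] (c ^ 0)  →  c;  E = ((1 & 0) & ((c & c) & a))
3. [and_idem →] (c & c)  →  c;  cost 10 ≤ 10, done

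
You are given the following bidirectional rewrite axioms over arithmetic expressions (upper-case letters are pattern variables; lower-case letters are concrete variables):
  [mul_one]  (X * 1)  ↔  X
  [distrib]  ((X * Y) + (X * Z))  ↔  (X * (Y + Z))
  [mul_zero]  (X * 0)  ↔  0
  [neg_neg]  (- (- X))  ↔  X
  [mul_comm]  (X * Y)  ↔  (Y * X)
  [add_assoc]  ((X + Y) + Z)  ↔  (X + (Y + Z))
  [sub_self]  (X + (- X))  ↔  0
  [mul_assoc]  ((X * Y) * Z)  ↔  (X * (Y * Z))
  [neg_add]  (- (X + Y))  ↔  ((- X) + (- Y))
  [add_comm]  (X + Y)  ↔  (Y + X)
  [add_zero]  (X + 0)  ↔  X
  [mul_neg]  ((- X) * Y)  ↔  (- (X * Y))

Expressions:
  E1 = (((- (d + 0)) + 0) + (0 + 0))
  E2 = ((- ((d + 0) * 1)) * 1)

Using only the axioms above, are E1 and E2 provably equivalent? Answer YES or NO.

YES

(1) ((- (d + 0)) + 0)  =[add_zero →]=  (- (d + 0))    ⊢ ((- (d + 0)) + (0 + 0))
(2) (0 + 0)  =[add_zero →]=  0    ⊢ ((- (d + 0)) + 0)
(3) ((- (d + 0)) + 0)  =[add_zero →]=  (- (d + 0))
(4) (d + 0)  =[add_zero →]=  d    ⊢ (- d)
(5) d  =[mul_one ←]=  (d * 1)    ⊢ (- (d * 1))
(6) d  =[add_zero ←]=  (d + 0)    ⊢ (- ((d + 0) * 1))
(7) (- ((d + 0) * 1))  =[mul_one ←]=  ((- ((d + 0) * 1)) * 1)    ⊢ E2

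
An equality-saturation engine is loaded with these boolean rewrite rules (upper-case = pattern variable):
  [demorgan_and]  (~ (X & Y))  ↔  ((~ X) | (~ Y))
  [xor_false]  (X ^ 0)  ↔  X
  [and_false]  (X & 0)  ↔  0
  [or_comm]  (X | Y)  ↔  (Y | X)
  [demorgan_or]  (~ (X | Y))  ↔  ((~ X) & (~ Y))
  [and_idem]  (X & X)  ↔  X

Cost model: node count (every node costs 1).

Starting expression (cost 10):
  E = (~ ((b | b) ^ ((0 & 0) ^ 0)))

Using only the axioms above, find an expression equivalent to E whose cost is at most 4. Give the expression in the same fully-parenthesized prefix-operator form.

(~ (b | b))   [cost 4]

(1) ((0 & 0) ^ 0)  =[xor_false →]=  (0 & 0)    ⊢ (~ ((b | b) ^ (0 & 0)))
(2) (0 & 0)  =[and_false →]=  0    ⊢ (~ ((b | b) ^ 0))
(3) ((b | b) ^ 0)  =[xor_false →]=  (b | b)    ⊢ cost 4, within 4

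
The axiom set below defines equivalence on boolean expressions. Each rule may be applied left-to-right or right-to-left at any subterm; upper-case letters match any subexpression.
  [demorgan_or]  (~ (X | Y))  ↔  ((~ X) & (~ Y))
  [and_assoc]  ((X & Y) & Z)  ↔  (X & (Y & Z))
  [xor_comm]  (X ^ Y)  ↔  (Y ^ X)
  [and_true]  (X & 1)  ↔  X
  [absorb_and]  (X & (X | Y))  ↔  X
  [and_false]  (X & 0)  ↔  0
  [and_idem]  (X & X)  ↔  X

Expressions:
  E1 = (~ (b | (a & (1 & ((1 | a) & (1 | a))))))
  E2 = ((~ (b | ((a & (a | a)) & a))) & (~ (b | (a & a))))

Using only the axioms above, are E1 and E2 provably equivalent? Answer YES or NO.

YES

step 1: and_idem (→) rewrites ((1 | a) & (1 | a)) into (1 | a), now (~ (b | (a & (1 & (1 | a)))))
step 2: absorb_and (→) rewrites (1 & (1 | a)) into 1, now (~ (b | (a & 1)))
step 3: and_true (→) rewrites (a & 1) into a, now (~ (b | a))
step 4: and_idem (←) rewrites a into (a & a), now (~ (b | (a & a)))
step 5: and_idem (←) rewrites (~ (b | (a & a))) into ((~ (b | (a & a))) & (~ (b | (a & a))))
step 6: absorb_and (←) rewrites a into (a & (a | a)), which is E2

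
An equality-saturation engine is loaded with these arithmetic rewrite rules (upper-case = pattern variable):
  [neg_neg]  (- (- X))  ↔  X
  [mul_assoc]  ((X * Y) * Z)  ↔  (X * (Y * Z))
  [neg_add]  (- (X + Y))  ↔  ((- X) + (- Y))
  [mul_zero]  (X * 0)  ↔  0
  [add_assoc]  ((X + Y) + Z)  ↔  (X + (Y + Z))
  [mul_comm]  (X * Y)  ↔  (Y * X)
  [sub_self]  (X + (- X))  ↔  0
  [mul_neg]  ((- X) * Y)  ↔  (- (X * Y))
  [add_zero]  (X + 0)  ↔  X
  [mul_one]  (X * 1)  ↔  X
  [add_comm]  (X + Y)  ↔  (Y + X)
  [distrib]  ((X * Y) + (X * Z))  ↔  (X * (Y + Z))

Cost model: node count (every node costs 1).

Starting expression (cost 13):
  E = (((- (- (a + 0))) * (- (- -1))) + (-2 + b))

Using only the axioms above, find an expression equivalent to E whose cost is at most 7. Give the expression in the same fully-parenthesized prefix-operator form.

(1) (a + 0)  =[add_zero →]=  a    ⊢ (((- (- a)) * (- (- -1))) + (-2 + b))
(2) (- (- -1))  =[neg_neg →]=  -1    ⊢ (((- (- a)) * -1) + (-2 + b))
(3) (- (- a))  =[neg_neg →]=  a    ⊢ cost 7, within 7

((a * -1) + (-2 + b))   [cost 7]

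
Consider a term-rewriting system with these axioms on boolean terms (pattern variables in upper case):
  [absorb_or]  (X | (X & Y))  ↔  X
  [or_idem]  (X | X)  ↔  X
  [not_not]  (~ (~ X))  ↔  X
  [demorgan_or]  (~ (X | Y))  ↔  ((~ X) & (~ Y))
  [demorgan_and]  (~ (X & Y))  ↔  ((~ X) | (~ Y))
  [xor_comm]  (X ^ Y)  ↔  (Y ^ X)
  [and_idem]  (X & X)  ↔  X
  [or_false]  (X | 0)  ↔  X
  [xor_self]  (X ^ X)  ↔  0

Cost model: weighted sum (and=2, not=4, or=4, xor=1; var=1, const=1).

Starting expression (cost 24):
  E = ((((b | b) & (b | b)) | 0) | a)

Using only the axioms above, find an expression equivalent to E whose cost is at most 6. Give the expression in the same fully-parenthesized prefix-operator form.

(b | a)   [cost 6]

step 1: or_false (→) rewrites (((b | b) & (b | b)) | 0) into ((b | b) & (b | b)), now (((b | b) & (b | b)) | a)
step 2: and_idem (→) rewrites ((b | b) & (b | b)) into (b | b), now ((b | b) | a)
step 3: or_idem (→) rewrites (b | b) into b, reaching cost 6 (bound 6)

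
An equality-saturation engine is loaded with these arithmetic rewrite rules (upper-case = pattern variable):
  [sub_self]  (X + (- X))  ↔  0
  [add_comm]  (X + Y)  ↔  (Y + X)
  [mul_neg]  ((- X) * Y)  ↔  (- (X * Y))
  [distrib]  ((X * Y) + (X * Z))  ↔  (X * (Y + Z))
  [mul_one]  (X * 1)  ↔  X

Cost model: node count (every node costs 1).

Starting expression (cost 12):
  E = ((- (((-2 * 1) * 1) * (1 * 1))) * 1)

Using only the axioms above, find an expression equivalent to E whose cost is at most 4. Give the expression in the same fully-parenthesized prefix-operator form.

1. [mul_one →] ((-2 * 1) * 1)  →  (-2 * 1);  E = ((- ((-2 * 1) * (1 * 1))) * 1)
2. [mul_one →] ((- ((-2 * 1) * (1 * 1))) * 1)  →  (- ((-2 * 1) * (1 * 1)))
3. [mul_one →] (1 * 1)  →  1;  E = (- ((-2 * 1) * 1))
4. [mul_one →] (-2 * 1)  →  -2;  cost 4 ≤ 4, done

(- (-2 * 1))   [cost 4]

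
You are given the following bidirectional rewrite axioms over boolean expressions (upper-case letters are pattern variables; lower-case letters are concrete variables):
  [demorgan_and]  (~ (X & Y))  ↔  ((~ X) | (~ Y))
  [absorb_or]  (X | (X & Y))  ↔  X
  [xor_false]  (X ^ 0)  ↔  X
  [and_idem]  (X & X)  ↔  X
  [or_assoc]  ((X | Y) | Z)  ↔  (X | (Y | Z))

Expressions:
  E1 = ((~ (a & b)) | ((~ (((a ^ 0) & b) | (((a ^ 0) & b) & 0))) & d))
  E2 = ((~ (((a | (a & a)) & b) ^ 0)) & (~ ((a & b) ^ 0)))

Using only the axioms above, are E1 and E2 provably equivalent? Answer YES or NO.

(1) (((a ^ 0) & b) | (((a ^ 0) & b) & 0))  =[absorb_or →]=  ((a ^ 0) & b)    ⊢ ((~ (a & b)) | ((~ ((a ^ 0) & b)) & d))
(2) (a ^ 0)  =[xor_false →]=  a    ⊢ ((~ (a & b)) | ((~ (a & b)) & d))
(3) ((~ (a & b)) | ((~ (a & b)) & d))  =[absorb_or →]=  (~ (a & b))
(4) (a & b)  =[xor_false ←]=  ((a & b) ^ 0)    ⊢ (~ ((a & b) ^ 0))
(5) (~ ((a & b) ^ 0))  =[and_idem ←]=  ((~ ((a & b) ^ 0)) & (~ ((a & b) ^ 0)))
(6) a  =[absorb_or ←]=  (a | (a & a))    ⊢ E2

YES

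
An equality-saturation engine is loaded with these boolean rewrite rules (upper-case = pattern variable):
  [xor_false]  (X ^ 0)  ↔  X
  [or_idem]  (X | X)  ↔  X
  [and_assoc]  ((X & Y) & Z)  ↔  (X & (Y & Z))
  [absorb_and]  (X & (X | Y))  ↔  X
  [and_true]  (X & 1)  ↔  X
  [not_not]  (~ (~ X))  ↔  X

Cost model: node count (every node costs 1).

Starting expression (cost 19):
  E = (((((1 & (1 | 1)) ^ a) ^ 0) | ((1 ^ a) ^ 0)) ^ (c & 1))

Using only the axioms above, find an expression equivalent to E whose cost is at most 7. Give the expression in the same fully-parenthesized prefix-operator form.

((1 ^ a) ^ (c & 1))   [cost 7]

step 1: absorb_and (→) rewrites (1 & (1 | 1)) into 1, now ((((1 ^ a) ^ 0) | ((1 ^ a) ^ 0)) ^ (c & 1))
step 2: or_idem (→) rewrites (((1 ^ a) ^ 0) | ((1 ^ a) ^ 0)) into ((1 ^ a) ^ 0), now (((1 ^ a) ^ 0) ^ (c & 1))
step 3: xor_false (→) rewrites ((1 ^ a) ^ 0) into (1 ^ a), reaching cost 7 (bound 7)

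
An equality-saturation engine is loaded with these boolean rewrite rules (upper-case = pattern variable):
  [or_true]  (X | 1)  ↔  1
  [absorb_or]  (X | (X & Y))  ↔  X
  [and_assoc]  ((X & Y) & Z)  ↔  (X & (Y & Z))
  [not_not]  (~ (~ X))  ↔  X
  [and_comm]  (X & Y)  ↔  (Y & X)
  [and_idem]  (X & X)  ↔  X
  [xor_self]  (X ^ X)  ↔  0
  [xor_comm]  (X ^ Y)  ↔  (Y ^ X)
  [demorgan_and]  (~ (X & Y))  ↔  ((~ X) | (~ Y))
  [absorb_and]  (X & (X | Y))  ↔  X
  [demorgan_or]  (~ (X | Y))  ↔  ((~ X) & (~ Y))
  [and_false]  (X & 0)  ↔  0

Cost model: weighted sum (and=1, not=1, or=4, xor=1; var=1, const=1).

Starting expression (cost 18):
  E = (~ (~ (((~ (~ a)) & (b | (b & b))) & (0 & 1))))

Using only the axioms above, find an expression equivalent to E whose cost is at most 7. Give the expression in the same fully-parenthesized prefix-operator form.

((a & b) & (0 & 1))   [cost 7]

step 1: not_not (→) rewrites (~ (~ (((~ (~ a)) & (b | (b & b))) & (0 & 1)))) into (((~ (~ a)) & (b | (b & b))) & (0 & 1))
step 2: not_not (→) rewrites (~ (~ a)) into a, now ((a & (b | (b & b))) & (0 & 1))
step 3: absorb_or (→) rewrites (b | (b & b)) into b, reaching cost 7 (bound 7)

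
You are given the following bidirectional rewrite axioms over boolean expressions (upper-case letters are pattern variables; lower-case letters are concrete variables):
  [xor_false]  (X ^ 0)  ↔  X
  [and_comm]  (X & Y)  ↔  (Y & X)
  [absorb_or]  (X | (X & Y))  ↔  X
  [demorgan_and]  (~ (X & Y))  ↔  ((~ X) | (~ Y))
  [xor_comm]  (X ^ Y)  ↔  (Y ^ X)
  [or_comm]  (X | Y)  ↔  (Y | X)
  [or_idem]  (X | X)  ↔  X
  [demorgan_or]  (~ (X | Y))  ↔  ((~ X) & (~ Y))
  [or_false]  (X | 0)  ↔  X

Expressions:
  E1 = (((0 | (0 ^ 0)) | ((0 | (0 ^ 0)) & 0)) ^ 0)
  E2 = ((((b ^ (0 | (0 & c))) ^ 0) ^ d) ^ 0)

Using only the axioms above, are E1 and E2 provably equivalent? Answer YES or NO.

NO

All listed rules preserve value, hence provable equivalence implies equal values everywhere; look for a separating assignment.
b=0, c=0, d=1 gives E1 ↦ 0, E2 ↦ 1; values differ ⇒ not provably equivalent.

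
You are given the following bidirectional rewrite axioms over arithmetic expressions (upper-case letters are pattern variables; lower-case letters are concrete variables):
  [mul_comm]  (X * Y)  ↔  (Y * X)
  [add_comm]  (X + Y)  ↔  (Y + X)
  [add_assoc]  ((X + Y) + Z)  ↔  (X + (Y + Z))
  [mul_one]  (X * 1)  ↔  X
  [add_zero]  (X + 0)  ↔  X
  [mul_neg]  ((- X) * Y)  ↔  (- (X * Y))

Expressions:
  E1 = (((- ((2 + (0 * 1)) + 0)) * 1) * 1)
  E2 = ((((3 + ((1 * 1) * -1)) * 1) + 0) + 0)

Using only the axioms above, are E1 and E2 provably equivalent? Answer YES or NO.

Every axiom is a valid identity, so a rewrite proof would force E1 and E2 to agree under every assignment.
At the empty assignment (no variables occur): E1 = -2 but E2 = 2; they differ, so no derivation exists.

NO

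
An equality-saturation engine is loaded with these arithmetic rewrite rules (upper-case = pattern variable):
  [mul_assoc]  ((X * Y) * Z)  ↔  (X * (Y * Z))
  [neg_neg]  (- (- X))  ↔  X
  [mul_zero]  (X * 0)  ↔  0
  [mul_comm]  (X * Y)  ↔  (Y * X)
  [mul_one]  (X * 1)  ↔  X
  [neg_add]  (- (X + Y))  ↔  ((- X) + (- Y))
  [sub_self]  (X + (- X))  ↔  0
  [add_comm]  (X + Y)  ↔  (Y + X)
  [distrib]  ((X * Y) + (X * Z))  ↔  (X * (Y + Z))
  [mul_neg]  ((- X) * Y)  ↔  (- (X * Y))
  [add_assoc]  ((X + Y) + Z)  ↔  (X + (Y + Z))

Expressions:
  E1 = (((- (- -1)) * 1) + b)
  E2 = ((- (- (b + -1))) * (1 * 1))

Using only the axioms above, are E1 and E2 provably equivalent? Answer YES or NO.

1. [neg_neg →] (- (- -1))  →  -1;  E1 = ((-1 * 1) + b)
2. [mul_one →] (-1 * 1)  →  -1;  E1 = (-1 + b)
3. [add_comm →] (-1 + b)  →  (b + -1)
4. [neg_neg ←] (b + -1)  →  (- (- (b + -1)))
5. [mul_one ←] (- (- (b + -1)))  →  ((- (- (b + -1))) * 1)
6. [mul_one ←] 1  →  (1 * 1);  this is E2

YES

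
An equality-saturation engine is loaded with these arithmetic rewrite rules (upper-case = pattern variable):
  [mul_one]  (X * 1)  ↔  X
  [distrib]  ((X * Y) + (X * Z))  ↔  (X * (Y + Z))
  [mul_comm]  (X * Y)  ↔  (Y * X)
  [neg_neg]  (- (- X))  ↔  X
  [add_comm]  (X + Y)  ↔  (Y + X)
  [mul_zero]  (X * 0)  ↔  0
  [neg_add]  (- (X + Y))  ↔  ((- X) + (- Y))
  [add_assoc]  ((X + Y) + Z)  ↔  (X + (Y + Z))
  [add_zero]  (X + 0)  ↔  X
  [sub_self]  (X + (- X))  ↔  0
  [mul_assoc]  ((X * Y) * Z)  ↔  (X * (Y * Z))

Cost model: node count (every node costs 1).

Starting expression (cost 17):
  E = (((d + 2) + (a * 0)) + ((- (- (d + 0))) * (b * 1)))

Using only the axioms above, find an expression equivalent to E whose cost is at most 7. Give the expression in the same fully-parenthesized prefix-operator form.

((d + 2) + (d * b))   [cost 7]

(1) (- (- (d + 0)))  =[neg_neg →]=  (d + 0)    ⊢ (((d + 2) + (a * 0)) + ((d + 0) * (b * 1)))
(2) (a * 0)  =[mul_zero →]=  0    ⊢ (((d + 2) + 0) + ((d + 0) * (b * 1)))
(3) (b * 1)  =[mul_one →]=  b    ⊢ (((d + 2) + 0) + ((d + 0) * b))
(4) ((d + 2) + 0)  =[add_zero →]=  (d + 2)    ⊢ ((d + 2) + ((d + 0) * b))
(5) (d + 0)  =[add_zero →]=  d    ⊢ cost 7, within 7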